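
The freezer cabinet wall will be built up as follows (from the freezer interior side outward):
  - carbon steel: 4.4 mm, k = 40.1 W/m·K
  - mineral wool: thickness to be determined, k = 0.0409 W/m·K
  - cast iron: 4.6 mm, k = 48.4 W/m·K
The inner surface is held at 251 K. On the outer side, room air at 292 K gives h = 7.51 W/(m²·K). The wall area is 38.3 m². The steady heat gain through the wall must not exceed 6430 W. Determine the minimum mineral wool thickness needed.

Model the wall as resistances in series:
R_carbon steel = L/(kA) = 0.0044/(40.1×38.3) = 2.865×10^-6 K/W
R_cast iron = L/(kA) = 0.0046/(48.4×38.3) = 2.481×10^-6 K/W
R_outer film = 1/(h_o·A) = 1/(7.51×38.3) = 0.003477 K/W
Sum of the known resistances R_other = 0.003482 K/W
Required total resistance R_tot = ΔT/Q_allow = 41/6430 = 0.006376 K/W
R_mineral wool = R_tot − R_other = 0.002894 K/W
L = R·k·A = 0.002894×0.0409×38.3

L ≈ 4.53 mm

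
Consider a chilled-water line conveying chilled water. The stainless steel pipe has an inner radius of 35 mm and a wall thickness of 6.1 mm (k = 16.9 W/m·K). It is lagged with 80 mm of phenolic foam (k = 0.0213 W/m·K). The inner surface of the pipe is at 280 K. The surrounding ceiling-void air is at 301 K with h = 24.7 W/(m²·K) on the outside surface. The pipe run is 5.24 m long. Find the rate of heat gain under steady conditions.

Per-layer cylindrical resistances, series-summed:
R_stainless steel pipe wall = ln(41.1/35)/(2π×16.9×5.24) = 2.887×10^-4 K/W
R_phenolic foam = ln(121.1/41.1)/(2π×0.0213×5.24) = 1.541 K/W
R_outer film = 1/(h_o·2πr_oL) = 1/(24.7×2π×0.1211×5.24) = 0.01015 K/W
R_total = 1.551 K/W
Q = ΔT/R_total = 21/1.551

Q ≈ 13.5 W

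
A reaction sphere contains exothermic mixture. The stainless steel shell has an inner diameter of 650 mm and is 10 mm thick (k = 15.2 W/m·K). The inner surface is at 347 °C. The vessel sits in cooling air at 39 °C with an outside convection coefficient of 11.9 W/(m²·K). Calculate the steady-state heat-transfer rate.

Q ≈ 5130 W

Spherical conduction: R = (1/r_in − 1/r_out)/(4πk) per layer; series-sum.
R_stainless steel shell = (1/0.325 − 1/0.335)/(4π×15.2) = 4.809×10^-4 K/W
R_outer film = 1/(h·4πr_o²) = 1/(11.9×4π×0.335²) = 0.05959 K/W
R_total = 0.06007 K/W
Q = ΔT/R_total = 308/0.06007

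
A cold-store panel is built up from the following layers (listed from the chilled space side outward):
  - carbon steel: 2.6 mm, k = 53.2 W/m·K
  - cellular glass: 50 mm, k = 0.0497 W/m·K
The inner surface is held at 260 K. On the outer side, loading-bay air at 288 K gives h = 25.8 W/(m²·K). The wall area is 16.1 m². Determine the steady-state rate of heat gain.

Q ≈ 431 W

Model the wall as resistances in series:
R_carbon steel = L/(kA) = 0.0026/(53.2×16.1) = 3.036×10^-6 K/W
R_cellular glass = L/(kA) = 0.05/(0.0497×16.1) = 0.06249 K/W
R_outer film = 1/(h_o·A) = 1/(25.8×16.1) = 0.002407 K/W
R_total = 0.0649 K/W
Q = ΔT / R_total = 28 / 0.0649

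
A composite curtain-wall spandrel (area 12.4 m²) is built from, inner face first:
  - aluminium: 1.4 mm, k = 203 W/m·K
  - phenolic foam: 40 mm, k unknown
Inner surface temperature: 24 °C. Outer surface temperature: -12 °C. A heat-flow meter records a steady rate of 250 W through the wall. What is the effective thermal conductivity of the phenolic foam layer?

Using the resistance-network approach (series):
R_aluminium = L/(kA) = 0.0014/(203×12.4) = 5.562×10^-7 K/W
Sum of known resistances R_other = 5.562×10^-7 K/W
Total R = ΔT/Q = 36/250 = 0.144 K/W
R_phenolic foam = R_total − R_other = 0.144 K/W
k = L/(R·A) = 0.04/(0.144×12.4)

k ≈ 0.0224 W/(m·K)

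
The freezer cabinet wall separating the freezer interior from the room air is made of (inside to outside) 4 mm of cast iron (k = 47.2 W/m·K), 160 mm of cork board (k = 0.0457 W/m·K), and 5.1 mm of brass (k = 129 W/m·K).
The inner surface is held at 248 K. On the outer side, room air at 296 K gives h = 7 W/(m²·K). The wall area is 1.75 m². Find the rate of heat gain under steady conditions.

Treating each layer as a thermal resistance in series:
R_cast iron = L/(kA) = 0.004/(47.2×1.75) = 4.843×10^-5 K/W
R_cork board = L/(kA) = 0.16/(0.0457×1.75) = 2.001 K/W
R_brass = L/(kA) = 0.0051/(129×1.75) = 2.259×10^-5 K/W
R_outer film = 1/(h_o·A) = 1/(7×1.75) = 0.08163 K/W
R_total = 2.082 K/W
Q = ΔT / R_total = 48 / 2.082

Q ≈ 23.1 W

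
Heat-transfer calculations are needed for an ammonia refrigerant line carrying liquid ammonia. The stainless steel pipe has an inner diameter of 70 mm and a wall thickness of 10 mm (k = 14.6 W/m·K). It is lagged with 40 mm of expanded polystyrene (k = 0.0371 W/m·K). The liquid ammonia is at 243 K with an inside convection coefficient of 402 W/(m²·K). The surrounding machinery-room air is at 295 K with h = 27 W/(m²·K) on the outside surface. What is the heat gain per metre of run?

Cylindrical conduction, so R = ln(r₂/r₁)/(2πkL) per layer, in series:
R_inner film = 1/(h_i·2πr₁L) = 1/(402×2π×0.035×1) = 0.01131 K/W
R_stainless steel pipe wall = ln(45/35)/(2π×14.6×1) = 0.00274 K/W
R_expanded polystyrene = ln(85/45)/(2π×0.0371×1) = 2.728 K/W
R_outer film = 1/(h_o·2πr_oL) = 1/(27×2π×0.085×1) = 0.06935 K/W
R_total = 2.812 K/W
Q = ΔT/R_total = 52/2.812

q′ ≈ 18.5 W/m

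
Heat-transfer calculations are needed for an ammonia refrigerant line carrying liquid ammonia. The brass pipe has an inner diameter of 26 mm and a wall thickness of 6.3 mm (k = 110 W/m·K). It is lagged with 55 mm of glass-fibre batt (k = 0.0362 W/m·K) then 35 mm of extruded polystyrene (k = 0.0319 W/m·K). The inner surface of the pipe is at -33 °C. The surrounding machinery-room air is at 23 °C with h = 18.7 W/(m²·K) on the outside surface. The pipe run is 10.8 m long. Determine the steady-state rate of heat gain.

Cylindrical conduction, so R = ln(r₂/r₁)/(2πkL) per layer, in series:
R_brass pipe wall = ln(19.3/13)/(2π×110×10.8) = 5.294×10^-5 K/W
R_glass-fibre batt = ln(74.3/19.3)/(2π×0.0362×10.8) = 0.5488 K/W
R_extruded polystyrene = ln(109.3/74.3)/(2π×0.0319×10.8) = 0.1783 K/W
R_outer film = 1/(h_o·2πr_oL) = 1/(18.7×2π×0.1093×10.8) = 0.00721 K/W
R_total = 0.7343 K/W
Q = ΔT/R_total = 56/0.7343

Q ≈ 76.3 W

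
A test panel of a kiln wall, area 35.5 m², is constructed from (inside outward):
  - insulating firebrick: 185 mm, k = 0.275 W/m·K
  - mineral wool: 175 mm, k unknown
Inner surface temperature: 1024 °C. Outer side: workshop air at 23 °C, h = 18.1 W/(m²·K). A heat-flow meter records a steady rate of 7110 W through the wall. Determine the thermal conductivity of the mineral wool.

k ≈ 0.041 W/(m·K)

Treating each layer as a thermal resistance in series:
R_insulating firebrick = L/(kA) = 0.185/(0.275×35.5) = 0.01895 K/W
R_outer film = 1/(h_o·A) = 1/(18.1×35.5) = 0.001556 K/W
Sum of known resistances R_other = 0.02051 K/W
Total R = ΔT/Q = 1001/7110 = 0.1408 K/W
R_mineral wool = R_total − R_other = 0.1203 K/W
k = L/(R·A) = 0.175/(0.1203×35.5)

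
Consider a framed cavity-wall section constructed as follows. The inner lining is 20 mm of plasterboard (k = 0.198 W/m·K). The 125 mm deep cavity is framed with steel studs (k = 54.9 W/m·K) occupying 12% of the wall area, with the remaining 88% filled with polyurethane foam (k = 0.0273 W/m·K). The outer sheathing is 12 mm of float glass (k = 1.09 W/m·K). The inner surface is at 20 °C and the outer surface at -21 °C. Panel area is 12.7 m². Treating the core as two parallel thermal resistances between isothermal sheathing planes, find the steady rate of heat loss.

Q ≈ 3980 W

Sheathing layers in series; stud and cavity paths in parallel between them.
R_inner = 0.02/(0.198×12.7) = 0.007954 K/W
R_stud  = 0.125/(54.9×0.12×12.7) = 0.001494 K/W
R_cav   = 0.125/(0.0273×0.88×12.7) = 0.4097 K/W
1/R_core = 1/R_stud + 1/R_cav → R_core = 0.001489 K/W
R_outer = 0.012/(1.09×12.7) = 8.669×10^-4 K/W
R_total = 0.01031 K/W
Q = ΔT/R_total = 41/0.01031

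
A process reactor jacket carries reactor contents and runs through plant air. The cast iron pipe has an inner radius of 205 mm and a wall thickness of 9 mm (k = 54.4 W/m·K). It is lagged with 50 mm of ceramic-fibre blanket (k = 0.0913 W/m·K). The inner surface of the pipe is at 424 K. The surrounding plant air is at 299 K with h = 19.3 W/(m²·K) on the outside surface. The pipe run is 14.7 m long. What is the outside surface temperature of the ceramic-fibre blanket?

T ≈ 309 K

For a radial system each layer contributes R = ln(r_out/r_in)/(2πkL); films add R = 1/(hA).
R_cast iron pipe wall = ln(214/205)/(2π×54.4×14.7) = 8.551×10^-6 K/W
R_ceramic-fibre blanket = ln(264/214)/(2π×0.0913×14.7) = 0.0249 K/W
R_outer film = 1/(h_o·2πr_oL) = 1/(19.3×2π×0.264×14.7) = 0.002125 K/W
R_total = 0.02703 K/W
Q = ΔT/R_total = 125/0.02703
Q = 4620 W
T_interface = T_inner − Q·ΣR(inner→interface) = 424 − 4620×0.02491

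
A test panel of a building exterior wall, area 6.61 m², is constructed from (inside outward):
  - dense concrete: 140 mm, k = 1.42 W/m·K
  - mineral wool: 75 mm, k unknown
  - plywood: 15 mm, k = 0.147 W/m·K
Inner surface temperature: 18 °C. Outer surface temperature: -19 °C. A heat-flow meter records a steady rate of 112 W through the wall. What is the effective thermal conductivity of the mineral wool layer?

Using the resistance-network approach (series):
R_dense concrete = L/(kA) = 0.14/(1.42×6.61) = 0.01492 K/W
R_plywood = L/(kA) = 0.015/(0.147×6.61) = 0.01544 K/W
Sum of known resistances R_other = 0.03035 K/W
Total R = ΔT/Q = 37/112 = 0.3304 K/W
R_mineral wool = R_total − R_other = 0.3 K/W
k = L/(R·A) = 0.075/(0.3×6.61)

k ≈ 0.0378 W/(m·K)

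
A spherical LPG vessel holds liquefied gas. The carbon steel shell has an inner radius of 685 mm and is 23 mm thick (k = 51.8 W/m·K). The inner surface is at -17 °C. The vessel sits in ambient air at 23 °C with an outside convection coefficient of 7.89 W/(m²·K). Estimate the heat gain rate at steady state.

Radial (spherical) resistances in series:
R_carbon steel shell = (1/0.685 − 1/0.708)/(4π×51.8) = 7.286×10^-5 K/W
R_outer film = 1/(h·4πr_o²) = 1/(7.89×4π×0.708²) = 0.02012 K/W
R_total = 0.02019 K/W
Q = ΔT/R_total = 40/0.02019

Q ≈ 1980 W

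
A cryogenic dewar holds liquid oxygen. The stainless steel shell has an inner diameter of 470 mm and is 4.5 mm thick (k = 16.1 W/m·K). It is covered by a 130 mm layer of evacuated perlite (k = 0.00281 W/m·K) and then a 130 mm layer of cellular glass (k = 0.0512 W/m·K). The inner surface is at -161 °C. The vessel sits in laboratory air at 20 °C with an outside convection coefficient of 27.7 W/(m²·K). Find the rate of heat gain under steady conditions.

Spherical conduction: R = (1/r_in − 1/r_out)/(4πk) per layer; series-sum.
R_stainless steel shell = (1/0.235 − 1/0.2395)/(4π×16.1) = 3.952×10^-4 K/W
R_evacuated perlite = (1/0.2395 − 1/0.3695)/(4π×0.00281) = 41.6 K/W
R_cellular glass = (1/0.3695 − 1/0.4995)/(4π×0.0512) = 1.095 K/W
R_outer film = 1/(h·4πr_o²) = 1/(27.7×4π×0.4995²) = 0.01151 K/W
R_total = 42.71 K/W
Q = ΔT/R_total = 181/42.71

Q ≈ 4.24 W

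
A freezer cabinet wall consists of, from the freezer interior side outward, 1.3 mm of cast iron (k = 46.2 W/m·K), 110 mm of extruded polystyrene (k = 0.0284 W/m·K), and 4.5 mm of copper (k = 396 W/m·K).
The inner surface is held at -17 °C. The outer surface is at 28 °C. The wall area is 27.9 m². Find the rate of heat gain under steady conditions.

Q ≈ 324 W

Series thermal resistances:
R_cast iron = L/(kA) = 0.0013/(46.2×27.9) = 1.009×10^-6 K/W
R_extruded polystyrene = L/(kA) = 0.11/(0.0284×27.9) = 0.1388 K/W
R_copper = L/(kA) = 0.0045/(396×27.9) = 4.073×10^-7 K/W
R_total = 0.1388 K/W
Q = ΔT / R_total = 45 / 0.1388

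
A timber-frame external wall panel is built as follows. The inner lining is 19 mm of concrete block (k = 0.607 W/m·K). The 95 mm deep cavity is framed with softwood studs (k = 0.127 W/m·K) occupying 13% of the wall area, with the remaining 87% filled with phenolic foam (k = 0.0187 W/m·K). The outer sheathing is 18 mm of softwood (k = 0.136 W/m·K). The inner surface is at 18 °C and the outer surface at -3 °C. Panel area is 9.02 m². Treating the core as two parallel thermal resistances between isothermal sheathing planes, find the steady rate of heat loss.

Sheathing layers in series; stud and cavity paths in parallel between them.
R_inner = 0.019/(0.607×9.02) = 0.00347 K/W
R_stud  = 0.095/(0.127×0.13×9.02) = 0.6379 K/W
R_cav   = 0.095/(0.0187×0.87×9.02) = 0.6474 K/W
1/R_core = 1/R_stud + 1/R_cav → R_core = 0.3213 K/W
R_outer = 0.018/(0.136×9.02) = 0.01467 K/W
R_total = 0.3395 K/W
Q = ΔT/R_total = 21/0.3395

Q ≈ 61.9 W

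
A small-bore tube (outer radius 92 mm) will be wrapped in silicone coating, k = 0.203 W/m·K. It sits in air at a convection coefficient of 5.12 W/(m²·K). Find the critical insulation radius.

For a cylinder r_cr = k/h = 0.203/5.12
r_cr = 39.6 mm; since the bare radius (92 mm) is above r_cr, any added insulation will reduce heat loss.

r_cr ≈ 39.6 mm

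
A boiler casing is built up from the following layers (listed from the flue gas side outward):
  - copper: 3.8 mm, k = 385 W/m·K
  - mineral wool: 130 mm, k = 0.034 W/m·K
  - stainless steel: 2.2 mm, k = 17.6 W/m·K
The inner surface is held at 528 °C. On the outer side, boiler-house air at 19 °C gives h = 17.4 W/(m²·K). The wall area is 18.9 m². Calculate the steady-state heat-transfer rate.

Q ≈ 2480 W

Treating each layer as a thermal resistance in series:
R_copper = L/(kA) = 0.0038/(385×18.9) = 5.222×10^-7 K/W
R_mineral wool = L/(kA) = 0.13/(0.034×18.9) = 0.2023 K/W
R_stainless steel = L/(kA) = 0.0022/(17.6×18.9) = 6.614×10^-6 K/W
R_outer film = 1/(h_o·A) = 1/(17.4×18.9) = 0.003041 K/W
R_total = 0.2054 K/W
Q = ΔT / R_total = 509 / 0.2054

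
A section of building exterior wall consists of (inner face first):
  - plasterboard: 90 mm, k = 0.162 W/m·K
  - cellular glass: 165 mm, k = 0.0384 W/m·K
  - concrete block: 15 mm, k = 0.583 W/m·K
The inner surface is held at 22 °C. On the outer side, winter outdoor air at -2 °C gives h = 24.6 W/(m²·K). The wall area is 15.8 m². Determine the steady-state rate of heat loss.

Series thermal resistances:
R_plasterboard = L/(kA) = 0.09/(0.162×15.8) = 0.03516 K/W
R_cellular glass = L/(kA) = 0.165/(0.0384×15.8) = 0.272 K/W
R_concrete block = L/(kA) = 0.015/(0.583×15.8) = 0.001628 K/W
R_outer film = 1/(h_o·A) = 1/(24.6×15.8) = 0.002573 K/W
R_total = 0.3113 K/W
Q = ΔT / R_total = 24 / 0.3113

Q ≈ 77.1 W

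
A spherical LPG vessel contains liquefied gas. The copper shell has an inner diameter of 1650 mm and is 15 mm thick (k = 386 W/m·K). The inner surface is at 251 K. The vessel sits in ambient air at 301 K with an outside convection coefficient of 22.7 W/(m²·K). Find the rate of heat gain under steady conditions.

Q ≈ 10100 W

Radial (spherical) resistances in series:
R_copper shell = (1/0.825 − 1/0.84)/(4π×386) = 4.462×10^-6 K/W
R_outer film = 1/(h·4πr_o²) = 1/(22.7×4π×0.84²) = 0.004968 K/W
R_total = 0.004973 K/W
Q = ΔT/R_total = 50/0.004973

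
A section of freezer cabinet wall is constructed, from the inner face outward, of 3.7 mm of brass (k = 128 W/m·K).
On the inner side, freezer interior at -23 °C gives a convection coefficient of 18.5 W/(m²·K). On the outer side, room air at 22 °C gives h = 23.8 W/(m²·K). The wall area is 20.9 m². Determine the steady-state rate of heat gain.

Series thermal resistances:
R_inner film = 1/(h_i·A) = 1/(18.5×20.9) = 0.002586 K/W
R_brass = L/(kA) = 0.0037/(128×20.9) = 1.383×10^-6 K/W
R_outer film = 1/(h_o·A) = 1/(23.8×20.9) = 0.00201 K/W
R_total = 0.004598 K/W
Q = ΔT / R_total = 45 / 0.004598

Q ≈ 9790 W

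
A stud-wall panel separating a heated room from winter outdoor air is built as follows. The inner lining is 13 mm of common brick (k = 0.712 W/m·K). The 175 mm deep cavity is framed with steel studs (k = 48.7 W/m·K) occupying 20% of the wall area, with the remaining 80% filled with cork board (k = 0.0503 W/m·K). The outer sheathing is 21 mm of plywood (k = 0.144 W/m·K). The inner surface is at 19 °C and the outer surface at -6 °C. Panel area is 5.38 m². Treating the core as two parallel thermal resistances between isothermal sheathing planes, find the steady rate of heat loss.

Q ≈ 739 W

Sheathing layers in series; stud and cavity paths in parallel between them.
R_inner = 0.013/(0.712×5.38) = 0.003394 K/W
R_stud  = 0.175/(48.7×0.2×5.38) = 0.00334 K/W
R_cav   = 0.175/(0.0503×0.8×5.38) = 0.8083 K/W
1/R_core = 1/R_stud + 1/R_cav → R_core = 0.003326 K/W
R_outer = 0.021/(0.144×5.38) = 0.02711 K/W
R_total = 0.03383 K/W
Q = ΔT/R_total = 25/0.03383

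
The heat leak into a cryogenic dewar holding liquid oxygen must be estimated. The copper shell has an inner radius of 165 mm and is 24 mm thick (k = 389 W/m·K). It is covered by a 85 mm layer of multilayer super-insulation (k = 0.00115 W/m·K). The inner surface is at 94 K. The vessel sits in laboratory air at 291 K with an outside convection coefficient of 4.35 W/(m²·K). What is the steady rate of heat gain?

Q ≈ 1.73 W

Each spherical layer contributes R = (1/r_i − 1/r_o)/(4πk):
R_copper shell = (1/0.165 − 1/0.189)/(4π×389) = 1.574×10^-4 K/W
R_multilayer super-insulation = (1/0.189 − 1/0.274)/(4π×0.00115) = 113.6 K/W
R_outer film = 1/(h·4πr_o²) = 1/(4.35×4π×0.274²) = 0.2437 K/W
R_total = 113.8 K/W
Q = ΔT/R_total = 197/113.8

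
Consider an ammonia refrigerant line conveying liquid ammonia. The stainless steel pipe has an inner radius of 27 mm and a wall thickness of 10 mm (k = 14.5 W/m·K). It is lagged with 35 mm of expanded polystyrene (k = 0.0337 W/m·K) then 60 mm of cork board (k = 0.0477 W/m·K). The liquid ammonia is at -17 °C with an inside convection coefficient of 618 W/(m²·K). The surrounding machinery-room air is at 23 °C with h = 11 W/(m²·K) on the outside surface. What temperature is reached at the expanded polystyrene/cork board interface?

T ≈ 6.88 °C

Radial resistances (cylindrical: R_cond = ln(r_o/r_i)/(2πkL), R_conv = 1/(h·2πrL)):
R_inner film = 1/(h_i·2πr₁L) = 1/(618×2π×0.027×1) = 0.009538 K/W
R_stainless steel pipe wall = ln(37/27)/(2π×14.5×1) = 0.003458 K/W
R_expanded polystyrene = ln(72/37)/(2π×0.0337×1) = 3.144 K/W
R_cork board = ln(132/72)/(2π×0.0477×1) = 2.022 K/W
R_outer film = 1/(h_o·2πr_oL) = 1/(11×2π×0.132×1) = 0.1096 K/W
R_total = 5.289 K/W
Q = ΔT/R_total = 40/5.289
Q = 7.56 W/m
T_interface = T_inner + Q·ΣR(inner→interface) = -17 + 7.56×3.157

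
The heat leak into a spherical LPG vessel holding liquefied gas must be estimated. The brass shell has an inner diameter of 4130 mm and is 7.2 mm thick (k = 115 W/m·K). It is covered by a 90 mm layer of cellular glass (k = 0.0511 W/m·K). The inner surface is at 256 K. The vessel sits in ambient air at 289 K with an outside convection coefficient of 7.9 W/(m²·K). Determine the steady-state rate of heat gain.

Q ≈ 987 W

For a spherical shell R = (1/r₁ − 1/r₂)/(4πk); film R = 1/(h·4πr²). In series:
R_brass shell = (1/2.065 − 1/2.0722)/(4π×115) = 1.164×10^-6 K/W
R_cellular glass = (1/2.0722 − 1/2.1622)/(4π×0.0511) = 0.03128 K/W
R_outer film = 1/(h·4πr_o²) = 1/(7.9×4π×2.1622²) = 0.002155 K/W
R_total = 0.03344 K/W
Q = ΔT/R_total = 33/0.03344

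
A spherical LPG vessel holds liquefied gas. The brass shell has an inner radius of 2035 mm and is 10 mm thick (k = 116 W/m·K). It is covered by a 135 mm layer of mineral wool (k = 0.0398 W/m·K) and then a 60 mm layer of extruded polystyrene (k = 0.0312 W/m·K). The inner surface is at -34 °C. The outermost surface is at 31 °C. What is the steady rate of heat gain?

Radial (spherical) resistances in series:
R_brass shell = (1/2.035 − 1/2.045)/(4π×116) = 1.648×10^-6 K/W
R_mineral wool = (1/2.045 − 1/2.18)/(4π×0.0398) = 0.06055 K/W
R_extruded polystyrene = (1/2.18 − 1/2.24)/(4π×0.0312) = 0.03134 K/W
R_total = 0.09189 K/W
Q = ΔT/R_total = 65/0.09189

Q ≈ 707 W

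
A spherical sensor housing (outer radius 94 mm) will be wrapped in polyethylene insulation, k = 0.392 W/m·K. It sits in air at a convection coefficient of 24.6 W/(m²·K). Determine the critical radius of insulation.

For a sphere r_cr = 2k/h = 2×0.392/24.6
r_cr = 31.9 mm; since the bare radius (94 mm) is above r_cr, any added insulation will reduce heat loss.

r_cr ≈ 31.9 mm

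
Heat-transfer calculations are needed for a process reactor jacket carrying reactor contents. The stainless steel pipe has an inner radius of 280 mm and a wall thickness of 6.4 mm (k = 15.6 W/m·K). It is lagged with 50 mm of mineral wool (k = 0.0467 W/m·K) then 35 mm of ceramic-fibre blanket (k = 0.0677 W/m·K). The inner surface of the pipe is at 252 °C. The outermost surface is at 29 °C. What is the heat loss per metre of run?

q′ ≈ 285 W/m

Radial resistances (cylindrical: R_cond = ln(r_o/r_i)/(2πkL), R_conv = 1/(h·2πrL)):
R_stainless steel pipe wall = ln(286.4/280)/(2π×15.6×1) = 2.306×10^-4 K/W
R_mineral wool = ln(336.4/286.4)/(2π×0.0467×1) = 0.5484 K/W
R_ceramic-fibre blanket = ln(371.4/336.4)/(2π×0.0677×1) = 0.2327 K/W
R_total = 0.7813 K/W
Q = ΔT/R_total = 223/0.7813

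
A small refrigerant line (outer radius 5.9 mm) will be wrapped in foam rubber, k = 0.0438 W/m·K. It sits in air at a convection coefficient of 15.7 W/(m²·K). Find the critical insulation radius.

For a cylinder r_cr = k/h = 0.0438/15.7
r_cr = 2.79 mm; since the bare radius (5.9 mm) is above r_cr, any added insulation will reduce heat loss.

r_cr ≈ 2.79 mm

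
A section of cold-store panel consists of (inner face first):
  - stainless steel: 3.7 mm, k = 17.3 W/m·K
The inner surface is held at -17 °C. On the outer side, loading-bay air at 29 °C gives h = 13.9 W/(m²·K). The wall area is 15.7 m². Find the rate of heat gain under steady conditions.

Q ≈ 10000 W

Treating each layer as a thermal resistance in series:
R_stainless steel = L/(kA) = 0.0037/(17.3×15.7) = 1.362×10^-5 K/W
R_outer film = 1/(h_o·A) = 1/(13.9×15.7) = 0.004582 K/W
R_total = 0.004596 K/W
Q = ΔT / R_total = 46 / 0.004596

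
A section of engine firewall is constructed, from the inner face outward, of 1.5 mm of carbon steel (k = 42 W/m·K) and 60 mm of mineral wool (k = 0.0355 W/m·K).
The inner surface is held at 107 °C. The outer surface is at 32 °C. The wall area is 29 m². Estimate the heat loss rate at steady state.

Series thermal resistances:
R_carbon steel = L/(kA) = 0.0015/(42×29) = 1.232×10^-6 K/W
R_mineral wool = L/(kA) = 0.06/(0.0355×29) = 0.05828 K/W
R_total = 0.05828 K/W
Q = ΔT / R_total = 75 / 0.05828

Q ≈ 1290 W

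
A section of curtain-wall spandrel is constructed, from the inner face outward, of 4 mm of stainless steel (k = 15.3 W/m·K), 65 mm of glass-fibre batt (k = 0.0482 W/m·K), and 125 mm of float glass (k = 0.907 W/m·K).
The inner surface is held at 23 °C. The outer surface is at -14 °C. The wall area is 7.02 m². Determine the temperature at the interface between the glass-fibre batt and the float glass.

T ≈ -10.6 °C

Treating each layer as a thermal resistance in series:
R_stainless steel = L/(kA) = 0.004/(15.3×7.02) = 3.724×10^-5 K/W
R_glass-fibre batt = L/(kA) = 0.065/(0.0482×7.02) = 0.1921 K/W
R_float glass = L/(kA) = 0.125/(0.907×7.02) = 0.01963 K/W
R_total = 0.2118 K/W;  Q = ΔT/R_total = 37/0.2118 = 174.7 W
T_interface = T_inner − Q·ΣR(inner→interface) = 23 − 175×0.1921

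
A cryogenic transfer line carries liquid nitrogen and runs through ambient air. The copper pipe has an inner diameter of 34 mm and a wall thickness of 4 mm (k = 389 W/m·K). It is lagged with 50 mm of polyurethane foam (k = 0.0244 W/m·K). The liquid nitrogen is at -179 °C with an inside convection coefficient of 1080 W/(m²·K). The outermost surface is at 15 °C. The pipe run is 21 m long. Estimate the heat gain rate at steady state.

Treating each annulus and film as a series resistance:
R_inner film = 1/(h_i·2πr₁L) = 1/(1080×2π×0.017×21) = 4.128×10^-4 K/W
R_copper pipe wall = ln(21/17)/(2π×389×21) = 4.117×10^-6 K/W
R_polyurethane foam = ln(71/21)/(2π×0.0244×21) = 0.3784 K/W
R_total = 0.3788 K/W
Q = ΔT/R_total = 194/0.3788

Q ≈ 512 W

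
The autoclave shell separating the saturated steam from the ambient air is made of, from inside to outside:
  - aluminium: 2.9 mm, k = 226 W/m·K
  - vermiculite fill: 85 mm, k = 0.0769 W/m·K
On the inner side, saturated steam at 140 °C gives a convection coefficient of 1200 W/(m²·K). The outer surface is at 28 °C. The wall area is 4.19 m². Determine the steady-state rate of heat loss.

Treating each layer as a thermal resistance in series:
R_inner film = 1/(h_i·A) = 1/(1200×4.19) = 1.989×10^-4 K/W
R_aluminium = L/(kA) = 0.0029/(226×4.19) = 3.062×10^-6 K/W
R_vermiculite fill = L/(kA) = 0.085/(0.0769×4.19) = 0.2638 K/W
R_total = 0.264 K/W
Q = ΔT / R_total = 112 / 0.264

Q ≈ 424 W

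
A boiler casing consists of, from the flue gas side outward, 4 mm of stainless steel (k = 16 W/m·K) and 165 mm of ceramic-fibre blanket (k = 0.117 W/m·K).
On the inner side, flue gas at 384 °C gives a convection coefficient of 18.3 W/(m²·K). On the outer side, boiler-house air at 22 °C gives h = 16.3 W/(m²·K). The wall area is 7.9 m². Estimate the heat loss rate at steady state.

Q ≈ 1870 W

Using the resistance-network approach (series):
R_inner film = 1/(h_i·A) = 1/(18.3×7.9) = 0.006917 K/W
R_stainless steel = L/(kA) = 0.004/(16×7.9) = 3.165×10^-5 K/W
R_ceramic-fibre blanket = L/(kA) = 0.165/(0.117×7.9) = 0.1785 K/W
R_outer film = 1/(h_o·A) = 1/(16.3×7.9) = 0.007766 K/W
R_total = 0.1932 K/W
Q = ΔT / R_total = 362 / 0.1932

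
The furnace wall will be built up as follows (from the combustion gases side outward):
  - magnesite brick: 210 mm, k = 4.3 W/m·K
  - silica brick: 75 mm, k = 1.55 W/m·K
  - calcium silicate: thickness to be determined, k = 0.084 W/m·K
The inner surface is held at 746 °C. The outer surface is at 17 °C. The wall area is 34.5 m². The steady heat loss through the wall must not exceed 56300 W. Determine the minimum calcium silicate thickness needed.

Model the wall as resistances in series:
R_magnesite brick = L/(kA) = 0.21/(4.3×34.5) = 0.001416 K/W
R_silica brick = L/(kA) = 0.075/(1.55×34.5) = 0.001403 K/W
Sum of the known resistances R_other = 0.002818 K/W
Required total resistance R_tot = ΔT/Q_allow = 729/56300 = 0.01295 K/W
R_calcium silicate = R_tot − R_other = 0.01013 K/W
L = R·k·A = 0.01013×0.084×34.5

L ≈ 29.4 mm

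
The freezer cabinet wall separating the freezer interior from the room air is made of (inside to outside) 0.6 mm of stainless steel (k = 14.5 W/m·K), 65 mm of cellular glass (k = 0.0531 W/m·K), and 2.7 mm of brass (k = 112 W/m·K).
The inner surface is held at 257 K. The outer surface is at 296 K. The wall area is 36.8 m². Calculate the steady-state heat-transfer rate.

Q ≈ 1170 W

Series thermal resistances:
R_stainless steel = L/(kA) = 0.0006/(14.5×36.8) = 1.124×10^-6 K/W
R_cellular glass = L/(kA) = 0.065/(0.0531×36.8) = 0.03326 K/W
R_brass = L/(kA) = 0.0027/(112×36.8) = 6.551×10^-7 K/W
R_total = 0.03327 K/W
Q = ΔT / R_total = 39 / 0.03327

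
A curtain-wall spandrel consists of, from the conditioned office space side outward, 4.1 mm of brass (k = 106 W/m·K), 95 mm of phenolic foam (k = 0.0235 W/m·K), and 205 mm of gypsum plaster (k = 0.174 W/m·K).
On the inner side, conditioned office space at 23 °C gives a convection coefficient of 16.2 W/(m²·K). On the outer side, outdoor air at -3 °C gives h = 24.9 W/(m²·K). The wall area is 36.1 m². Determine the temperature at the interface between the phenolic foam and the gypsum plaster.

T ≈ 2.95 °C

Series thermal resistances:
R_inner film = 1/(h_i·A) = 1/(16.2×36.1) = 0.00171 K/W
R_brass = L/(kA) = 0.0041/(106×36.1) = 1.071×10^-6 K/W
R_phenolic foam = L/(kA) = 0.095/(0.0235×36.1) = 0.112 K/W
R_gypsum plaster = L/(kA) = 0.205/(0.174×36.1) = 0.03264 K/W
R_outer film = 1/(h_o·A) = 1/(24.9×36.1) = 0.001112 K/W
R_total = 0.1474 K/W;  Q = ΔT/R_total = 26/0.1474 = 176.3 W
T_interface = T_inner − Q·ΣR(inner→interface) = 23 − 176×0.1137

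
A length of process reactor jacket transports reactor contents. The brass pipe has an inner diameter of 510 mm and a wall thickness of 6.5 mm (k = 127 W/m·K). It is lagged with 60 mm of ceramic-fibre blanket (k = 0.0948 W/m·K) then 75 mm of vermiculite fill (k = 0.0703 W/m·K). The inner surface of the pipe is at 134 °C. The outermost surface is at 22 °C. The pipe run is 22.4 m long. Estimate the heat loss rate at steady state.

Q ≈ 3050 W

Per-layer cylindrical resistances, series-summed:
R_brass pipe wall = ln(261.5/255)/(2π×127×22.4) = 1.408×10^-6 K/W
R_ceramic-fibre blanket = ln(321.5/261.5)/(2π×0.0948×22.4) = 0.01548 K/W
R_vermiculite fill = ln(396.5/321.5)/(2π×0.0703×22.4) = 0.02119 K/W
R_total = 0.03667 K/W
Q = ΔT/R_total = 112/0.03667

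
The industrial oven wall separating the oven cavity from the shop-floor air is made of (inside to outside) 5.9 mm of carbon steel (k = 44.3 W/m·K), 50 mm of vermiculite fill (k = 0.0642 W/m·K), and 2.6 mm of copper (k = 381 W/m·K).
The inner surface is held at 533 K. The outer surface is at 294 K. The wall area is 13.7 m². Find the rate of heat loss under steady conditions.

Q ≈ 4200 W

Thermal resistances in series:
R_carbon steel = L/(kA) = 0.0059/(44.3×13.7) = 9.721×10^-6 K/W
R_vermiculite fill = L/(kA) = 0.05/(0.0642×13.7) = 0.05685 K/W
R_copper = L/(kA) = 0.0026/(381×13.7) = 4.981×10^-7 K/W
R_total = 0.05686 K/W
Q = ΔT / R_total = 239 / 0.05686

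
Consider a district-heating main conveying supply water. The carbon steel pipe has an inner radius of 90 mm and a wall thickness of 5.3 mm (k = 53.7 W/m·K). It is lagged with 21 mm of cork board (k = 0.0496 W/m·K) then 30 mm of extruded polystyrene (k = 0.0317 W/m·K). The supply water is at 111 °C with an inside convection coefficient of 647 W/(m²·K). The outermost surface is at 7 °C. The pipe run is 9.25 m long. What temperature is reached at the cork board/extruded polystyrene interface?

Per-layer cylindrical resistances, series-summed:
R_inner film = 1/(h_i·2πr₁L) = 1/(647×2π×0.09×9.25) = 2.955×10^-4 K/W
R_carbon steel pipe wall = ln(95.3/90)/(2π×53.7×9.25) = 1.833×10^-5 K/W
R_cork board = ln(116.3/95.3)/(2π×0.0496×9.25) = 0.06908 K/W
R_extruded polystyrene = ln(146.3/116.3)/(2π×0.0317×9.25) = 0.1246 K/W
R_total = 0.194 K/W
Q = ΔT/R_total = 104/0.194
Q = 536 W
T_interface = T_inner − Q·ΣR(inner→interface) = 111 − 536×0.0694

T ≈ 73.8 °C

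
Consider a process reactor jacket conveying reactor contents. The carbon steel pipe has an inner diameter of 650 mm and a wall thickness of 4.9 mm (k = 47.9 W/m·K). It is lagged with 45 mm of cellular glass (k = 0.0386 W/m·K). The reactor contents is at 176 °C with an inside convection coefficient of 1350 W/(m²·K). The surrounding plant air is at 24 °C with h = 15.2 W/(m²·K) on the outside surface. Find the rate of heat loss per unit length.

q′ ≈ 274 W/m

Cylindrical conduction, so R = ln(r₂/r₁)/(2πkL) per layer, in series:
R_inner film = 1/(h_i·2πr₁L) = 1/(1350×2π×0.325×1) = 3.627×10^-4 K/W
R_carbon steel pipe wall = ln(329.9/325)/(2π×47.9×1) = 4.972×10^-5 K/W
R_cellular glass = ln(374.9/329.9)/(2π×0.0386×1) = 0.5272 K/W
R_outer film = 1/(h_o·2πr_oL) = 1/(15.2×2π×0.3749×1) = 0.02793 K/W
R_total = 0.5556 K/W
Q = ΔT/R_total = 152/0.5556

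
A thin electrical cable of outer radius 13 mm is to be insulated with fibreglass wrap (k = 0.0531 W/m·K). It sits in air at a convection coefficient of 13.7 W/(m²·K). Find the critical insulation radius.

For a cylinder r_cr = k/h = 0.0531/13.7
r_cr = 3.88 mm; since the bare radius (13 mm) is above r_cr, any added insulation will reduce heat loss.

r_cr ≈ 3.88 mm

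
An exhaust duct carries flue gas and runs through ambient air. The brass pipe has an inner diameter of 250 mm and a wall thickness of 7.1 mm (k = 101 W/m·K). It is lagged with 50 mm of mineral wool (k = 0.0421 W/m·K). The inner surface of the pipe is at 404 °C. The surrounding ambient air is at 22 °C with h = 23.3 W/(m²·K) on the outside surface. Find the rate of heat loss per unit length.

Cylindrical conduction, so R = ln(r₂/r₁)/(2πkL) per layer, in series:
R_brass pipe wall = ln(132.1/125)/(2π×101×1) = 8.706×10^-5 K/W
R_mineral wool = ln(182.1/132.1)/(2π×0.0421×1) = 1.213 K/W
R_outer film = 1/(h_o·2πr_oL) = 1/(23.3×2π×0.1821×1) = 0.03751 K/W
R_total = 1.251 K/W
Q = ΔT/R_total = 382/1.251

q′ ≈ 305 W/m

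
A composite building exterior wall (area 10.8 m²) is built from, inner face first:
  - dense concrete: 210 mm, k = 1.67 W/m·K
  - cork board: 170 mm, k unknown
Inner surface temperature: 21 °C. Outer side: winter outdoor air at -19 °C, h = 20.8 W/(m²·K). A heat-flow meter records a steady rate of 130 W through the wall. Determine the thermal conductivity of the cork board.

Using the resistance-network approach (series):
R_dense concrete = L/(kA) = 0.21/(1.67×10.8) = 0.01164 K/W
R_outer film = 1/(h_o·A) = 1/(20.8×10.8) = 0.004452 K/W
Sum of known resistances R_other = 0.01609 K/W
Total R = ΔT/Q = 40/130 = 0.3077 K/W
R_cork board = R_total − R_other = 0.2916 K/W
k = L/(R·A) = 0.17/(0.2916×10.8)

k ≈ 0.054 W/(m·K)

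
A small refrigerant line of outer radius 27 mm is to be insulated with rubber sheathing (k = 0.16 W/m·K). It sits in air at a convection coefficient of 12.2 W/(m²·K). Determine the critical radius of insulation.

r_cr ≈ 13.1 mm

For a cylinder r_cr = k/h = 0.16/12.2
r_cr = 13.1 mm; since the bare radius (27 mm) is above r_cr, any added insulation will reduce heat loss.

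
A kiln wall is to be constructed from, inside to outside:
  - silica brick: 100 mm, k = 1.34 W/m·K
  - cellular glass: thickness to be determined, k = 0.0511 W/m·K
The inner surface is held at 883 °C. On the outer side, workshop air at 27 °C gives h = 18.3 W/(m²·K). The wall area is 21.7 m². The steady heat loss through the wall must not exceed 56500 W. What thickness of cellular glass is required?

L ≈ 10.2 mm

Series thermal resistances:
R_silica brick = L/(kA) = 0.1/(1.34×21.7) = 0.003439 K/W
R_outer film = 1/(h_o·A) = 1/(18.3×21.7) = 0.002518 K/W
Sum of the known resistances R_other = 0.005957 K/W
Required total resistance R_tot = ΔT/Q_allow = 856/56500 = 0.01515 K/W
R_cellular glass = R_tot − R_other = 0.009193 K/W
L = R·k·A = 0.009193×0.0511×21.7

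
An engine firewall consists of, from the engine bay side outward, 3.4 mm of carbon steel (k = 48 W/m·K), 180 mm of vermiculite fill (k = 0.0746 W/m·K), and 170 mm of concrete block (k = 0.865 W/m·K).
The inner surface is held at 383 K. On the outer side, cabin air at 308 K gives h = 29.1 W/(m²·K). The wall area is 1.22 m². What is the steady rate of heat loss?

Using the resistance-network approach (series):
R_carbon steel = L/(kA) = 0.0034/(48×1.22) = 5.806×10^-5 K/W
R_vermiculite fill = L/(kA) = 0.18/(0.0746×1.22) = 1.978 K/W
R_concrete block = L/(kA) = 0.17/(0.865×1.22) = 0.1611 K/W
R_outer film = 1/(h_o·A) = 1/(29.1×1.22) = 0.02817 K/W
R_total = 2.167 K/W
Q = ΔT / R_total = 75 / 2.167

Q ≈ 34.6 W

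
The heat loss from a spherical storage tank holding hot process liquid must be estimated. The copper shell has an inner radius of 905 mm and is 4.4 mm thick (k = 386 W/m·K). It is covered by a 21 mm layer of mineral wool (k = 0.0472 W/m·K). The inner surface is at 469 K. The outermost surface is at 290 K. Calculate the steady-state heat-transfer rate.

Each spherical layer contributes R = (1/r_i − 1/r_o)/(4πk):
R_copper shell = (1/0.905 − 1/0.9094)/(4π×386) = 1.102×10^-6 K/W
R_mineral wool = (1/0.9094 − 1/0.9304)/(4π×0.0472) = 0.04184 K/W
R_total = 0.04185 K/W
Q = ΔT/R_total = 179/0.04185

Q ≈ 4280 W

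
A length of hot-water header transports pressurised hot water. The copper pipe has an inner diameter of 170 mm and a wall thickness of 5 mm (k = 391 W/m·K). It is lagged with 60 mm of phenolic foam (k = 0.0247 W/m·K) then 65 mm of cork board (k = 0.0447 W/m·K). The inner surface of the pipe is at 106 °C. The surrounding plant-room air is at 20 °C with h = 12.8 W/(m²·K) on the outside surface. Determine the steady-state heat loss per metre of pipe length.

Treating each annulus and film as a series resistance:
R_copper pipe wall = ln(90/85)/(2π×391×1) = 2.327×10^-5 K/W
R_phenolic foam = ln(150/90)/(2π×0.0247×1) = 3.292 K/W
R_cork board = ln(215/150)/(2π×0.0447×1) = 1.282 K/W
R_outer film = 1/(h_o·2πr_oL) = 1/(12.8×2π×0.215×1) = 0.05783 K/W
R_total = 4.631 K/W
Q = ΔT/R_total = 86/4.631

q′ ≈ 18.6 W/m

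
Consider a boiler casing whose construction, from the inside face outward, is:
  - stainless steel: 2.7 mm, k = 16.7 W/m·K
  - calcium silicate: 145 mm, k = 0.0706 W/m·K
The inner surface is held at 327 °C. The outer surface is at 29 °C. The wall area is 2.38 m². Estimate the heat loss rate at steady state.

Q ≈ 345 W

Series thermal resistances:
R_stainless steel = L/(kA) = 0.0027/(16.7×2.38) = 6.793×10^-5 K/W
R_calcium silicate = L/(kA) = 0.145/(0.0706×2.38) = 0.863 K/W
R_total = 0.863 K/W
Q = ΔT / R_total = 298 / 0.863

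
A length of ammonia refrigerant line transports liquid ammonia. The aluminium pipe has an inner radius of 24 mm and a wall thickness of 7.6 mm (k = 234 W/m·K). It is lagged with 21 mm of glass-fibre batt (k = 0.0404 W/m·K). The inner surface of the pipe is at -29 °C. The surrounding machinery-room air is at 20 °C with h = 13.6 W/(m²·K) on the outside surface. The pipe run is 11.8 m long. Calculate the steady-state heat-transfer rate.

Q ≈ 259 W

Per-layer cylindrical resistances, series-summed:
R_aluminium pipe wall = ln(31.6/24)/(2π×234×11.8) = 1.586×10^-5 K/W
R_glass-fibre batt = ln(52.6/31.6)/(2π×0.0404×11.8) = 0.1701 K/W
R_outer film = 1/(h_o·2πr_oL) = 1/(13.6×2π×0.0526×11.8) = 0.01885 K/W
R_total = 0.189 K/W
Q = ΔT/R_total = 49/0.189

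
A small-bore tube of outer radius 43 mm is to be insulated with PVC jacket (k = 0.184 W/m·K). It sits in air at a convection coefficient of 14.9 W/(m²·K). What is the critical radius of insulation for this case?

For a cylinder r_cr = k/h = 0.184/14.9
r_cr = 12.3 mm; since the bare radius (43 mm) is above r_cr, any added insulation will reduce heat loss.

r_cr ≈ 12.3 mm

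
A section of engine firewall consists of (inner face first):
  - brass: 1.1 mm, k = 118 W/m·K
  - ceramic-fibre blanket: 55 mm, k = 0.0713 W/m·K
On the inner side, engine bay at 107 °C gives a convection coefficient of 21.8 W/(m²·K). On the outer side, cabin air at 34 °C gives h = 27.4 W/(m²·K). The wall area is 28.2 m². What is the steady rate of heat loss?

Q ≈ 2410 W

Using the resistance-network approach (series):
R_inner film = 1/(h_i·A) = 1/(21.8×28.2) = 0.001627 K/W
R_brass = L/(kA) = 0.0011/(118×28.2) = 3.306×10^-7 K/W
R_ceramic-fibre blanket = L/(kA) = 0.055/(0.0713×28.2) = 0.02735 K/W
R_outer film = 1/(h_o·A) = 1/(27.4×28.2) = 0.001294 K/W
R_total = 0.03028 K/W
Q = ΔT / R_total = 73 / 0.03028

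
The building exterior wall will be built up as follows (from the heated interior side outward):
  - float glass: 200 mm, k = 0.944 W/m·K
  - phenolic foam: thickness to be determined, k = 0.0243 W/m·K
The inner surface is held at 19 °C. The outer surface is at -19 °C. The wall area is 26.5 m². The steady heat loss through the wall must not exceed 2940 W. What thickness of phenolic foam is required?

L ≈ 3.17 mm

Series thermal resistances:
R_float glass = L/(kA) = 0.2/(0.944×26.5) = 0.007995 K/W
Sum of the known resistances R_other = 0.007995 K/W
Required total resistance R_tot = ΔT/Q_allow = 38/2940 = 0.01293 K/W
R_phenolic foam = R_tot − R_other = 0.00493 K/W
L = R·k·A = 0.00493×0.0243×26.5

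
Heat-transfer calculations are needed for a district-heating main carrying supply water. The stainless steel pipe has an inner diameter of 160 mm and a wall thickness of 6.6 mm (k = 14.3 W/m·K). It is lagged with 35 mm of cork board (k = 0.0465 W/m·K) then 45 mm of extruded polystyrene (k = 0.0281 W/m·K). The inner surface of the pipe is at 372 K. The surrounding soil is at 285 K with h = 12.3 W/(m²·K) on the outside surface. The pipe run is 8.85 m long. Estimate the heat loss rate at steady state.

Per-layer cylindrical resistances, series-summed:
R_stainless steel pipe wall = ln(86.6/80)/(2π×14.3×8.85) = 9.969×10^-5 K/W
R_cork board = ln(121.6/86.6)/(2π×0.0465×8.85) = 0.1313 K/W
R_extruded polystyrene = ln(166.6/121.6)/(2π×0.0281×8.85) = 0.2015 K/W
R_outer film = 1/(h_o·2πr_oL) = 1/(12.3×2π×0.1666×8.85) = 0.008776 K/W
R_total = 0.3417 K/W
Q = ΔT/R_total = 87/0.3417

Q ≈ 255 W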